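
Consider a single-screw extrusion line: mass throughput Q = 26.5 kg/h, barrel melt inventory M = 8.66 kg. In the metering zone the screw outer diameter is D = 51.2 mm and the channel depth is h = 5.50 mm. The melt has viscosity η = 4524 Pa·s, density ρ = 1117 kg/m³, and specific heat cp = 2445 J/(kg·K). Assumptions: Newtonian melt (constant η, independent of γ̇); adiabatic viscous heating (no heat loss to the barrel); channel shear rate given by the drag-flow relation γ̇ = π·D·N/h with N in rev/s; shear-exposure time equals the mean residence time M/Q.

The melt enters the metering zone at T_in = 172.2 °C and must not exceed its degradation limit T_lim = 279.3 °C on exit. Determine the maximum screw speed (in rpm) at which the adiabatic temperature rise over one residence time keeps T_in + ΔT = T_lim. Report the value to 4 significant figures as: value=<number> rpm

Q_s = Q / 3600 = 26.5 / 3600 = 0.00736111 kg/s
t_res = M / Q_s = 8.66 / 0.00736111 = 1176.45 s
Convert to metres: D = 0.0512 m, h = 0.0055 m
ΔT_a = T_lim − T_in = 279.3 °C − 172.2 °C = 107.1 K
γ̇_max² = ΔT_a·ρ·cp/(η·t_res) = 107.1·1117·2445/(4524·1176.45) = 54.9572 s⁻²
γ̇_max = sqrt(54.9572) = 7.41331 s⁻¹
N_max = γ̇_max h / (πD) = 7.41331·0.0055/(π·0.0512) = 0.253487 rev/s → ×60 = 15.2092 rpm

value=15.21 rpm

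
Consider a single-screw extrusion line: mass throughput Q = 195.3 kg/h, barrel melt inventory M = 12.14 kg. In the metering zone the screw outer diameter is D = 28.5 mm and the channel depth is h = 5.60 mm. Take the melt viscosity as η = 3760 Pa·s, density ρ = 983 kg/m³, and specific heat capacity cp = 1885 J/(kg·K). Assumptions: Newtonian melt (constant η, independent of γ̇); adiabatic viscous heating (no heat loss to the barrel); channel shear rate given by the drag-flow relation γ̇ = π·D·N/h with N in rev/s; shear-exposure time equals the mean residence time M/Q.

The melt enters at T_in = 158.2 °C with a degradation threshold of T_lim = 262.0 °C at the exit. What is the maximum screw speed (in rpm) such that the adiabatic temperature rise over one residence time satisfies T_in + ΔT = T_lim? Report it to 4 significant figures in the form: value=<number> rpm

value=56.74 rpm

Q_s = Q / 3600 = 195.3 / 3600 = 0.05425 kg/s
t_res = M / Q_s = 12.14 ÷ 0.05425 = 223.779 s
Convert to metres: D = 0.0285 m, h = 0.0056 m
Allowable rise: ΔT_a = T_lim − T_in = 262.0 − 158.2 = 103.8 K
Invert ΔT = ηγ̇²t_res/(ρcp) for γ̇: γ̇_max² = ΔT_a ρ cp / (η t_res) = 103.8·983·1885 / (3760·223.779) = 228.589 s⁻²
γ̇_max = √228.589 = 15.1192 s⁻¹
N_max = γ̇_max·h / (π·D) = 15.1192 · 0.0056 / (π · 0.0285) = 0.94563 rev/s = 56.7378 rpm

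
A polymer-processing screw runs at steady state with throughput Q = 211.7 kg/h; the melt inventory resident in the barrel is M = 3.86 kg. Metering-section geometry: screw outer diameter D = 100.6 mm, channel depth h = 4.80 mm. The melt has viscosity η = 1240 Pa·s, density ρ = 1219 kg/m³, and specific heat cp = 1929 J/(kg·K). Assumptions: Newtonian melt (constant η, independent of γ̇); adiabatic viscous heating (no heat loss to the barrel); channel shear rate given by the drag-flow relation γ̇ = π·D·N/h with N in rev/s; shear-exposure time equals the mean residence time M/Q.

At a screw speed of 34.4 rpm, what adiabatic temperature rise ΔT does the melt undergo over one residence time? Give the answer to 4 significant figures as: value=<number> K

value=49.33 K

Convert throughput: Q = 211.7 kg/h = 211.7/3600 = 0.0588056 kg/s
t_res = M / Q_s = 3.86 ÷ 0.0588056 = 65.6401 s
D = 100.6 mm = 0.1006 m;  h = 4.80 mm = 0.0048 m;  N = 34.4 rpm / 60 = 0.573333 rev/s
Shear rate: γ̇ = πDN/h = π·0.1006·0.573333/0.0048 = 37.7497 s⁻¹
ΔT = η·γ̇²·t_res / (ρ·cp) = 1240 · (37.7497)² · 65.6401 / (1219 · 1929) = 49.3267 K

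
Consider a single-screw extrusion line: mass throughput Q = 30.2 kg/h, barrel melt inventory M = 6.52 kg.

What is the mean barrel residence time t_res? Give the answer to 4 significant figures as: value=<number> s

value=777.2 s

Throughput in SI: Q_s = 30.2 kg/h ÷ 3600 s/h = 0.00838889 kg/s
Mean residence time: t_res = M/Q_s = 6.52 kg / 0.00838889 kg/s = 777.219 s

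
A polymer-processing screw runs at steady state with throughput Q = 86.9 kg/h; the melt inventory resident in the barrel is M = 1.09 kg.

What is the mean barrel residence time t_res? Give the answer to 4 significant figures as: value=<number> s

value=45.16 s

Throughput in SI: Q_s = 86.9 kg/h ÷ 3600 s/h = 0.0241389 kg/s
t_res = M / Q_s = 1.09 / 0.0241389 = 45.1554 s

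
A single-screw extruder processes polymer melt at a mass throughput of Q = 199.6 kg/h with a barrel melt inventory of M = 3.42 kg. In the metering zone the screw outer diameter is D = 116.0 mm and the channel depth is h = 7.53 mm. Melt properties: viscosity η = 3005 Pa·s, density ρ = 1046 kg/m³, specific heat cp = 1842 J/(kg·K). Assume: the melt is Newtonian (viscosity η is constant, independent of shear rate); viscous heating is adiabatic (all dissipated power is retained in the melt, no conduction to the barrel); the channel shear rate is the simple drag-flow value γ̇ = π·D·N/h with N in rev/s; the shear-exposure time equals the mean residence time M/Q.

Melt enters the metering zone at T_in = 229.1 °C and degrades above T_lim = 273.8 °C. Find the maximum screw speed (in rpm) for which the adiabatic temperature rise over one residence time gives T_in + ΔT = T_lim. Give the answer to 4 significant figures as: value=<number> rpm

Convert throughput: Q = 199.6 kg/h = 199.6/3600 = 0.0554444 kg/s
t_res = M / Q_s = 3.42 ÷ 0.0554444 = 61.6834 s
D = 116.0 mm = 0.116 m;  h = 7.53 mm = 0.00753 m
Allowable rise: ΔT_a = T_lim − T_in = 273.8 − 229.1 = 44.7 K
γ̇_max² = ΔT_a·ρ·cp / (η·t_res) = [44.7 × 1046 × 1842] / [3005 × 61.6834] = 464.64 s⁻²
γ̇_max = sqrt(464.64) = 21.5555 s⁻¹
Solve γ̇ = πDN/h for N: N_max = γ̇_max·h/(π·D) = 21.5555 × 0.00753 / (π × 0.116) = 0.445395 rev/s = 26.7237 rpm

value=26.72 rpm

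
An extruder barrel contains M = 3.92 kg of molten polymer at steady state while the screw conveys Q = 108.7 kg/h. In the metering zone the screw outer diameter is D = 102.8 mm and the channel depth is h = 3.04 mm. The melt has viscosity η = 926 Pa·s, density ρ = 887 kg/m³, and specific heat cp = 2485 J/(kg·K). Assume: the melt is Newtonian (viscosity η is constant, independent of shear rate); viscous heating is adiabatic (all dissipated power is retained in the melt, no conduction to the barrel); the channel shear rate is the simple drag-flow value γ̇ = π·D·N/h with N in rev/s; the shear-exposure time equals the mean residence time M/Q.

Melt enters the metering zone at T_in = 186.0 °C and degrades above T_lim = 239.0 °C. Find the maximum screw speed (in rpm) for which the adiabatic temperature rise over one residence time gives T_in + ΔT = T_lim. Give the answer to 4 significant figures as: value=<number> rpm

Throughput in SI: Q_s = 108.7 kg/h ÷ 3600 s/h = 0.0301944 kg/s
Mean residence time: t_res = M/Q_s = 3.92 kg / 0.0301944 kg/s = 129.825 s
Geometry in SI: D = 102.8 mm → 0.1028 m, h = 3.04 mm → 0.00304 m
ΔT_a = T_lim − T_in = 239.0 − 186.0 = 53 K
Invert ΔT = ηγ̇²t_res/(ρcp) for γ̇: γ̇_max² = ΔT_a ρ cp / (η t_res) = 53·887·2485 / (926·129.825) = 971.753 s⁻²
γ̇_max = sqrt(971.753) = 31.173 s⁻¹
N_max = γ̇_max h / (πD) = 31.173·0.00304/(π·0.1028) = 0.293433 rev/s → ×60 = 17.606 rpm

value=17.61 rpm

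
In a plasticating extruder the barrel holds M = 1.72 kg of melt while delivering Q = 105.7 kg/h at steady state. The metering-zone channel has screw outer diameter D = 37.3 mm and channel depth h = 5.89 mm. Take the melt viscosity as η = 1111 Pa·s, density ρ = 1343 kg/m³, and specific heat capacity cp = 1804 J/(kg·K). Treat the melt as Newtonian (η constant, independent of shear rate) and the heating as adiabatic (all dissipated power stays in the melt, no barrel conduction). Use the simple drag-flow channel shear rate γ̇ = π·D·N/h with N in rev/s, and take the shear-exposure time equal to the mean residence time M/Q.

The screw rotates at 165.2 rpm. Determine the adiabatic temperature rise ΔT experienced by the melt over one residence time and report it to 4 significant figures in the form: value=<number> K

Q_s = Q / 3600 = 105.7 / 3600 = 0.0293611 kg/s
t_res = M / Q_s = 1.72 ÷ 0.0293611 = 58.5809 s
Geometry in metres: D = 37.3 mm → 0.0373 m, h = 5.89 mm → 0.00589 m; screw speed N = 165.2 rpm = 2.75333 rev/s
γ̇ = π·D·N / h = π · 0.0373 · 2.75333 / 0.00589 = 54.7775 s⁻¹
ΔT = η·γ̇²·t_res / (ρ·cp) = 1111 · (54.7775)² · 58.5809 / (1343 · 1804) = 80.605 K

value=80.60 K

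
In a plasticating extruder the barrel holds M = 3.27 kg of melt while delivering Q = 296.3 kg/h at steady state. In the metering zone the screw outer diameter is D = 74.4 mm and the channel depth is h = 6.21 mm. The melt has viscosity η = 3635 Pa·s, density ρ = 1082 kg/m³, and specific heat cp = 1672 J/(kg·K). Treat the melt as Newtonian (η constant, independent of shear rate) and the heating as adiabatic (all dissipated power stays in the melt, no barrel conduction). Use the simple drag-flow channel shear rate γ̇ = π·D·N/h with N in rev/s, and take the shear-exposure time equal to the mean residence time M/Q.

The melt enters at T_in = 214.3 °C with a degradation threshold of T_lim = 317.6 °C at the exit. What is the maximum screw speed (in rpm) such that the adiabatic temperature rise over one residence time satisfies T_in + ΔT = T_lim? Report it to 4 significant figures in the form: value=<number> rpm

Throughput in SI: Q_s = 296.3 kg/h ÷ 3600 s/h = 0.0823056 kg/s
t_res = M / Q_s = 3.27 ÷ 0.0823056 = 39.73 s
Convert to metres: D = 0.0744 m, h = 0.00621 m
ΔT_a = T_lim − T_in = 317.6 °C − 214.3 °C = 103.3 K
γ̇_max² = ΔT_a·ρ·cp / (η·t_res) = [103.3 × 1082 × 1672] / [3635 × 39.73] = 1294.02 s⁻²
Take the square root: γ̇_max = √(1294.02) = 35.9725 s⁻¹
N_max = γ̇_max h / (πD) = 35.9725·0.00621/(π·0.0744) = 0.955739 rev/s → ×60 = 57.3443 rpm

value=57.34 rpm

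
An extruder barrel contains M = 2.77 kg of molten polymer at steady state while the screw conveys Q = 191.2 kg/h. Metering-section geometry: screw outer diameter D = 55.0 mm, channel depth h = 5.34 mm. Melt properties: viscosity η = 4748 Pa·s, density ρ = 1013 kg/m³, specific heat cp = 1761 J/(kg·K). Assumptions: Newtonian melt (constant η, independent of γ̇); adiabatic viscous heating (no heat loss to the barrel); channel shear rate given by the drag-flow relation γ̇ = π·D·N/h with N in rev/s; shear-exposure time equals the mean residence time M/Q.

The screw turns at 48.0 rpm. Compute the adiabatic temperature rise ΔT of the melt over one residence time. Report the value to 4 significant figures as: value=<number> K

value=93.02 K

Q_s = Q / 3600 = 191.2 / 3600 = 0.0531111 kg/s
t_res = M / Q_s = 2.77 ÷ 0.0531111 = 52.1548 s
Geometry in metres: D = 55.0 mm → 0.055 m, h = 5.34 mm → 0.00534 m; screw speed N = 48.0 rpm = 0.8 rev/s
γ̇ = π D N / h = (π)(0.055)(0.8) / 0.00534 = 25.8858 s⁻¹
ΔT = η·γ̇²·t_res/(ρ·cp) = [4748 × 25.8858² × 52.1548] / [1013 × 1761] = 93.0163 K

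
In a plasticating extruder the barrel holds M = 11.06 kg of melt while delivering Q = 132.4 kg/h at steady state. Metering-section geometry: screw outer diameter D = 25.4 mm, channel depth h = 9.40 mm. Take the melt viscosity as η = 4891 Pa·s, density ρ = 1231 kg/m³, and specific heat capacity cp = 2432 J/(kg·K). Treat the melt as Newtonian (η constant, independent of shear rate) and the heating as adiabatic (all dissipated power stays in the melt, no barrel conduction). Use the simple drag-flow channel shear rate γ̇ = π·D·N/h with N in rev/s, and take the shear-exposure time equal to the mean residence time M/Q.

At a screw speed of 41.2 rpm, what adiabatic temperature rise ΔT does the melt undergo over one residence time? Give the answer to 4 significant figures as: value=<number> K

Throughput in SI: Q_s = 132.4 kg/h ÷ 3600 s/h = 0.0367778 kg/s
t_res = M / Q_s = 11.06 / 0.0367778 = 300.725 s
Geometry in metres: D = 25.4 mm → 0.0254 m, h = 9.40 mm → 0.0094 m; screw speed N = 41.2 rpm = 0.686667 rev/s
γ̇ = π·D·N / h = π · 0.0254 · 0.686667 / 0.0094 = 5.8291 s⁻¹
Adiabatic rise: ΔT = η γ̇² t_res / (ρ cp) = 4891·(5.8291)²·300.725 / (1231·2432) = 16.6936 K

value=16.69 K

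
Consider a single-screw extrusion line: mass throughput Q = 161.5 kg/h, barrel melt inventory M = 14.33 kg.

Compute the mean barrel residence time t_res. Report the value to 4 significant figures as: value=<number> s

value=319.4 s

Q_s = Q / 3600 = 161.5 / 3600 = 0.0448611 kg/s
t_res = M / Q_s = 14.33 ÷ 0.0448611 = 319.43 s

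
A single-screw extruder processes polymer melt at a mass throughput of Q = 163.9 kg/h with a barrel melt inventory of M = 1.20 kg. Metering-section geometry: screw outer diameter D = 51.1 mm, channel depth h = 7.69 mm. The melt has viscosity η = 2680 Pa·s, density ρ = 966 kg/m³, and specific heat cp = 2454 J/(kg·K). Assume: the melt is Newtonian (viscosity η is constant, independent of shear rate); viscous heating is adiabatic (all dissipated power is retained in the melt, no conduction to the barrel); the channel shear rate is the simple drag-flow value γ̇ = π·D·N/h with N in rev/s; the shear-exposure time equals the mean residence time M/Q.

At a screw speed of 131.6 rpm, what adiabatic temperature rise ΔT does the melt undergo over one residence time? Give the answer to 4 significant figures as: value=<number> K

Q_s = Q / 3600 = 163.9 / 3600 = 0.0455278 kg/s
t_res = M / Q_s = 1.20 ÷ 0.0455278 = 26.3575 s
Geometry in metres: D = 51.1 mm → 0.0511 m, h = 7.69 mm → 0.00769 m; screw speed N = 131.6 rpm = 2.19333 rev/s
γ̇ = π D N / h = (π)(0.0511)(2.19333) / 0.00769 = 45.7877 s⁻¹
ΔT = η·γ̇²·t_res/(ρ·cp) = [2680 × 45.7877² × 26.3575] / [966 × 2454] = 62.4721 K

value=62.47 K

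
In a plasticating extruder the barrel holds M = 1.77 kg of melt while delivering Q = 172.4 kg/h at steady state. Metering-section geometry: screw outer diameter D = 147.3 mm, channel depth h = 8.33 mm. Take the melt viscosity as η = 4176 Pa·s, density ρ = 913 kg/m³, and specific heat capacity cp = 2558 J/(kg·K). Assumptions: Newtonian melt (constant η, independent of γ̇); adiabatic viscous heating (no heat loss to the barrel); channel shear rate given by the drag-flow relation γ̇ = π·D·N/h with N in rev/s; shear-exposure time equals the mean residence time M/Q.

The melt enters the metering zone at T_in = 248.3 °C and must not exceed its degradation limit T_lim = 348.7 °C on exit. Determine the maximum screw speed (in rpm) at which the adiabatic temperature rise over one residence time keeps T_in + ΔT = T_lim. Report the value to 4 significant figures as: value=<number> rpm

value=42.10 rpm

Convert throughput: Q = 172.4 kg/h = 172.4/3600 = 0.0478889 kg/s
t_res = M / Q_s = 1.77 / 0.0478889 = 36.9606 s
Geometry in SI: D = 147.3 mm → 0.1473 m, h = 8.33 mm → 0.00833 m
Allowable rise: ΔT_a = T_lim − T_in = 348.7 − 248.3 = 100.4 K
γ̇_max² = ΔT_a·ρ·cp/(η·t_res) = 100.4·913·2558/(4176·36.9606) = 1519.17 s⁻²
γ̇_max = √1519.17 = 38.9765 s⁻¹
N_max = γ̇_max h / (πD) = 38.9765·0.00833/(π·0.1473) = 0.701609 rev/s → ×60 = 42.0966 rpm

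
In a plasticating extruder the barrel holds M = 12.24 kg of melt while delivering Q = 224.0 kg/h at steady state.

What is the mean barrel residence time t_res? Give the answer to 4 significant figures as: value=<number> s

value=196.7 s

Throughput in SI: Q_s = 224.0 kg/h ÷ 3600 s/h = 0.0622222 kg/s
Mean residence time: t_res = M/Q_s = 12.24 kg / 0.0622222 kg/s = 196.714 s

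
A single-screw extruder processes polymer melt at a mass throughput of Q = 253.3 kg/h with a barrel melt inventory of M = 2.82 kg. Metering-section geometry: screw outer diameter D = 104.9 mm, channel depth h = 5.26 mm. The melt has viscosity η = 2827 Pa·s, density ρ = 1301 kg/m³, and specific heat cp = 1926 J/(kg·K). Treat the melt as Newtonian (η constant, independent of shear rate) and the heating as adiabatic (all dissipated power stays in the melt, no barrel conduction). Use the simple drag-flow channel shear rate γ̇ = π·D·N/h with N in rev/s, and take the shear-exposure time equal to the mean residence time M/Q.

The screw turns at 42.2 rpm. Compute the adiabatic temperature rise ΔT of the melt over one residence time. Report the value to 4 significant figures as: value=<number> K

Throughput in SI: Q_s = 253.3 kg/h ÷ 3600 s/h = 0.0703611 kg/s
t_res = M / Q_s = 2.82 / 0.0703611 = 40.079 s
Convert to SI: D = 0.1049 m, h = 0.00526 m, N = 42.2/60 = 0.703333 rev/s
Shear rate: γ̇ = πDN/h = π·0.1049·0.703333/0.00526 = 44.0657 s⁻¹
Adiabatic rise: ΔT = η γ̇² t_res / (ρ cp) = 2827·(44.0657)²·40.079 / (1301·1926) = 87.8032 K

value=87.80 K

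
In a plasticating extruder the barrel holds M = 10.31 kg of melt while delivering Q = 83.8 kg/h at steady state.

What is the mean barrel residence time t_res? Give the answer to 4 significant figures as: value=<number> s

Throughput in SI: Q_s = 83.8 kg/h ÷ 3600 s/h = 0.0232778 kg/s
Mean residence time: t_res = M/Q_s = 10.31 kg / 0.0232778 kg/s = 442.912 s

value=442.9 s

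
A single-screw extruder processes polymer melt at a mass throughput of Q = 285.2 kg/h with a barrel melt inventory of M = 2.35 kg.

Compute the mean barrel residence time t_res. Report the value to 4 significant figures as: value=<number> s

Throughput in SI: Q_s = 285.2 kg/h ÷ 3600 s/h = 0.0792222 kg/s
Mean residence time: t_res = M/Q_s = 2.35 kg / 0.0792222 kg/s = 29.6634 s

value=29.66 s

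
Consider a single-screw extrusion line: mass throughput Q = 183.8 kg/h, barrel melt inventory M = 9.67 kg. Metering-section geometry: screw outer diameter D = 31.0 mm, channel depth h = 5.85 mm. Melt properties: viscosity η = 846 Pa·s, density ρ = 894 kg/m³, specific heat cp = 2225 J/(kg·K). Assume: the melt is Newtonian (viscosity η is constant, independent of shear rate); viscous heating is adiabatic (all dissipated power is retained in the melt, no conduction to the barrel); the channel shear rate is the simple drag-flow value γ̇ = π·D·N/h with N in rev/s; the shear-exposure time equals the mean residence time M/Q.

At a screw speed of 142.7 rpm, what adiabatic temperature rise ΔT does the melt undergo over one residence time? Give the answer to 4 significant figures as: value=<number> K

Q_s = Q / 3600 = 183.8 / 3600 = 0.0510556 kg/s
t_res = M / Q_s = 9.67 ÷ 0.0510556 = 189.402 s
Convert to SI: D = 0.031 m, h = 0.00585 m, N = 142.7/60 = 2.37833 rev/s
γ̇ = π D N / h = (π)(0.031)(2.37833) / 0.00585 = 39.5939 s⁻¹
ΔT = η·γ̇²·t_res/(ρ·cp) = [846 × 39.5939² × 189.402] / [894 × 2225] = 126.282 K

value=126.3 K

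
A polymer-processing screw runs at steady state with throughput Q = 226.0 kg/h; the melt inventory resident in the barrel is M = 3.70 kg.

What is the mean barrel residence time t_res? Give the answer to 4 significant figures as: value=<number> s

value=58.94 s

Throughput in SI: Q_s = 226.0 kg/h ÷ 3600 s/h = 0.0627778 kg/s
t_res = M / Q_s = 3.70 / 0.0627778 = 58.9381 s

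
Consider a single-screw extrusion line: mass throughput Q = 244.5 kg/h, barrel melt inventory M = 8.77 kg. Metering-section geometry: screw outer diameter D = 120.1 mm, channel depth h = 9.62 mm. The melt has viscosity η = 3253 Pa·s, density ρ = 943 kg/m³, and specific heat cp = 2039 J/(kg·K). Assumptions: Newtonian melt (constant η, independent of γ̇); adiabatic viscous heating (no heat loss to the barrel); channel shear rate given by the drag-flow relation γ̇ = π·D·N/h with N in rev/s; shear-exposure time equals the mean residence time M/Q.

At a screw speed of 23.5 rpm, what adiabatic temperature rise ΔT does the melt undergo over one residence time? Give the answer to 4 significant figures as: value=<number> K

Q_s = Q / 3600 = 244.5 / 3600 = 0.0679167 kg/s
t_res = M / Q_s = 8.77 ÷ 0.0679167 = 129.129 s
Geometry in metres: D = 120.1 mm → 0.1201 m, h = 9.62 mm → 0.00962 m; screw speed N = 23.5 rpm = 0.391667 rev/s
Shear rate: γ̇ = πDN/h = π·0.1201·0.391667/0.00962 = 15.3615 s⁻¹
ΔT = η·γ̇²·t_res/(ρ·cp) = [3253 × 15.3615² × 129.129] / [943 × 2039] = 51.5522 K

value=51.55 K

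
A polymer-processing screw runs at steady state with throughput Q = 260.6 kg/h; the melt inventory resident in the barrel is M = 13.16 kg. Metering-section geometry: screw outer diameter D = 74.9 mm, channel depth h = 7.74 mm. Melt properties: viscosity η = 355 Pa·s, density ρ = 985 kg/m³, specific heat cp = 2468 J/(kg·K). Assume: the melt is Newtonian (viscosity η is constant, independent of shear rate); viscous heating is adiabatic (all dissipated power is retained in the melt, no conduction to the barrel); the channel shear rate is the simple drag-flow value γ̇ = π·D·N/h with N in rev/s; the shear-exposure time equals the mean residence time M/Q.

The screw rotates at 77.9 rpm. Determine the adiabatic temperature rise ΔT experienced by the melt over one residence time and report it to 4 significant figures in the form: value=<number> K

Throughput in SI: Q_s = 260.6 kg/h ÷ 3600 s/h = 0.0723889 kg/s
Mean residence time: t_res = M/Q_s = 13.16 kg / 0.0723889 kg/s = 181.796 s
D = 74.9 mm = 0.0749 m;  h = 7.74 mm = 0.00774 m;  N = 77.9 rpm / 60 = 1.29833 rev/s
γ̇ = π·D·N / h = π · 0.0749 · 1.29833 / 0.00774 = 39.4709 s⁻¹
Adiabatic rise: ΔT = η γ̇² t_res / (ρ cp) = 355·(39.4709)²·181.796 / (985·2468) = 41.3604 K

value=41.36 K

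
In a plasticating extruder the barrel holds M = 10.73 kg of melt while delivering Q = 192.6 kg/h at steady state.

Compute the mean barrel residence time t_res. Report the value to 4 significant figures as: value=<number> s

Q_s = Q / 3600 = 192.6 / 3600 = 0.0535 kg/s
t_res = M / Q_s = 10.73 / 0.0535 = 200.561 s

value=200.6 s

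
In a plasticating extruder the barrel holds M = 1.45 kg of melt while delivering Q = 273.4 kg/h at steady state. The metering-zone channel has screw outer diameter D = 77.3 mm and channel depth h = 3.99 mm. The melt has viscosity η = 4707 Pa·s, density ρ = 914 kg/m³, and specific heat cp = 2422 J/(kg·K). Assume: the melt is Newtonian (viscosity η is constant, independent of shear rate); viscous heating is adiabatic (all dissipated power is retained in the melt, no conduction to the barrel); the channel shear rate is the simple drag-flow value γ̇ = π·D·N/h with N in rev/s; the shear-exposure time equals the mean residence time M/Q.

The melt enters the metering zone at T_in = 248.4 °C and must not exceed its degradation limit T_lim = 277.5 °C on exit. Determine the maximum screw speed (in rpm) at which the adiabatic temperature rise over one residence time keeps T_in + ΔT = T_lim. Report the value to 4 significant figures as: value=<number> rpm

Q_s = Q / 3600 = 273.4 / 3600 = 0.0759444 kg/s
Mean residence time: t_res = M/Q_s = 1.45 kg / 0.0759444 kg/s = 19.0929 s
Geometry in SI: D = 77.3 mm → 0.0773 m, h = 3.99 mm → 0.00399 m
ΔT_a = T_lim − T_in = 277.5 °C − 248.4 °C = 29.1 K
γ̇_max² = ΔT_a·ρ·cp / (η·t_res) = [29.1 × 914 × 2422] / [4707 × 19.0929] = 716.799 s⁻²
γ̇_max = √716.799 = 26.7731 s⁻¹
N_max = γ̇_max·h / (π·D) = 26.7731 · 0.00399 / (π · 0.0773) = 0.439888 rev/s = 26.3933 rpm

value=26.39 rpm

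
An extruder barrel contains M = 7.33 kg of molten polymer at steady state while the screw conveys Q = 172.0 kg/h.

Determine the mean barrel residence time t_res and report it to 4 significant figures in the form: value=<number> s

Throughput in SI: Q_s = 172.0 kg/h ÷ 3600 s/h = 0.0477778 kg/s
Mean residence time: t_res = M/Q_s = 7.33 kg / 0.0477778 kg/s = 153.419 s

value=153.4 s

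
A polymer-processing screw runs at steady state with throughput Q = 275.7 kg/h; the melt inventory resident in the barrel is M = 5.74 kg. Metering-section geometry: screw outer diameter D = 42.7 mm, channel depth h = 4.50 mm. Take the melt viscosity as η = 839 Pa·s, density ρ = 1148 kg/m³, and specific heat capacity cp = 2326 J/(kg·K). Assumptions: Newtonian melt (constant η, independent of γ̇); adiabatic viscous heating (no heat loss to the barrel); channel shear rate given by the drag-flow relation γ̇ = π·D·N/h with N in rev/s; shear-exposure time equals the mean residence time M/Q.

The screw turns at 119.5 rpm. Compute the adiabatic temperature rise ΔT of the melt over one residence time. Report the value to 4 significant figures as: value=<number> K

value=83.01 K

Convert throughput: Q = 275.7 kg/h = 275.7/3600 = 0.0765833 kg/s
t_res = M / Q_s = 5.74 ÷ 0.0765833 = 74.951 s
D = 42.7 mm = 0.0427 m;  h = 4.50 mm = 0.0045 m;  N = 119.5 rpm / 60 = 1.99167 rev/s
Shear rate: γ̇ = πDN/h = π·0.0427·1.99167/0.0045 = 59.372 s⁻¹
ΔT = η·γ̇²·t_res/(ρ·cp) = [839 × 59.372² × 74.951] / [1148 × 2326] = 83.0141 K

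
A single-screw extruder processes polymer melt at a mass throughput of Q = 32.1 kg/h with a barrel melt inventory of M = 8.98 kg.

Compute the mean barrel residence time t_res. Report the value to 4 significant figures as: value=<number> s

Throughput in SI: Q_s = 32.1 kg/h ÷ 3600 s/h = 0.00891667 kg/s
Mean residence time: t_res = M/Q_s = 8.98 kg / 0.00891667 kg/s = 1007.1 s

value=1007. s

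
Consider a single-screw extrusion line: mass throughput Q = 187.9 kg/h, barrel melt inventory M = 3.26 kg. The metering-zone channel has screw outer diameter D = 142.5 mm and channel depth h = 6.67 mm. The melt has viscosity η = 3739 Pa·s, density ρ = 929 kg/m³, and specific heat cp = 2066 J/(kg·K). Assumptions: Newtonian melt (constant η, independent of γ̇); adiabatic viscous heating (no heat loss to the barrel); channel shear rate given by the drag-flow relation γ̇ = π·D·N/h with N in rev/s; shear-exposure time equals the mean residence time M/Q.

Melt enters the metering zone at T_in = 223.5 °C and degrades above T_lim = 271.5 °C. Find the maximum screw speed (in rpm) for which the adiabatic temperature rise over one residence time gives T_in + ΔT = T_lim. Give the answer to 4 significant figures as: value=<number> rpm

value=17.76 rpm

Throughput in SI: Q_s = 187.9 kg/h ÷ 3600 s/h = 0.0521944 kg/s
t_res = M / Q_s = 3.26 / 0.0521944 = 62.4588 s
Convert to metres: D = 0.1425 m, h = 0.00667 m
ΔT_a = T_lim − T_in = 271.5 − 223.5 = 48 K
Invert ΔT = ηγ̇²t_res/(ρcp) for γ̇: γ̇_max² = ΔT_a ρ cp / (η t_res) = 48·929·2066 / (3739·62.4588) = 394.492 s⁻²
Take the square root: γ̇_max = √(394.492) = 19.8618 s⁻¹
N_max = γ̇_max h / (πD) = 19.8618·0.00667/(π·0.1425) = 0.295924 rev/s → ×60 = 17.7554 rpm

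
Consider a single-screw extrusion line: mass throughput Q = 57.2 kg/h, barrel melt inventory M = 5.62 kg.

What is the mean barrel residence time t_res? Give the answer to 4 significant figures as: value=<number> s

Throughput in SI: Q_s = 57.2 kg/h ÷ 3600 s/h = 0.0158889 kg/s
t_res = M / Q_s = 5.62 / 0.0158889 = 353.706 s

value=353.7 s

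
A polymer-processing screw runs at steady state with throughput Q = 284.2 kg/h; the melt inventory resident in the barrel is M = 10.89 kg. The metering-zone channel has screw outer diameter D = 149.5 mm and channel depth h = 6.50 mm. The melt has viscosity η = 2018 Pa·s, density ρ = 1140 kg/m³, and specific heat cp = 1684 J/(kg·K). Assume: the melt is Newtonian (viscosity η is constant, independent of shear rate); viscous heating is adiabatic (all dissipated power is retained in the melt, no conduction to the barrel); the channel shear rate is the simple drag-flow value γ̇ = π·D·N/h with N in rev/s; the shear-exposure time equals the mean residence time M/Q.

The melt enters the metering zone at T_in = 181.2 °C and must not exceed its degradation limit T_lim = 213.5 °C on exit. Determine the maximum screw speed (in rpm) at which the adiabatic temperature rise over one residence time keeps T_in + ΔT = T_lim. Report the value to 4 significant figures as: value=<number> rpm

value=12.39 rpm

Q_s = Q / 3600 = 284.2 / 3600 = 0.0789444 kg/s
t_res = M / Q_s = 10.89 / 0.0789444 = 137.945 s
D = 149.5 mm = 0.1495 m;  h = 6.50 mm = 0.0065 m
ΔT_a = T_lim − T_in = 213.5 − 181.2 = 32.3 K
Invert ΔT = ηγ̇²t_res/(ρcp) for γ̇: γ̇_max² = ΔT_a ρ cp / (η t_res) = 32.3·1140·1684 / (2018·137.945) = 222.752 s⁻²
Take the square root: γ̇_max = √(222.752) = 14.9249 s⁻¹
Solve γ̇ = πDN/h for N: N_max = γ̇_max·h/(π·D) = 14.9249 × 0.0065 / (π × 0.1495) = 0.206554 rev/s = 12.3932 rpm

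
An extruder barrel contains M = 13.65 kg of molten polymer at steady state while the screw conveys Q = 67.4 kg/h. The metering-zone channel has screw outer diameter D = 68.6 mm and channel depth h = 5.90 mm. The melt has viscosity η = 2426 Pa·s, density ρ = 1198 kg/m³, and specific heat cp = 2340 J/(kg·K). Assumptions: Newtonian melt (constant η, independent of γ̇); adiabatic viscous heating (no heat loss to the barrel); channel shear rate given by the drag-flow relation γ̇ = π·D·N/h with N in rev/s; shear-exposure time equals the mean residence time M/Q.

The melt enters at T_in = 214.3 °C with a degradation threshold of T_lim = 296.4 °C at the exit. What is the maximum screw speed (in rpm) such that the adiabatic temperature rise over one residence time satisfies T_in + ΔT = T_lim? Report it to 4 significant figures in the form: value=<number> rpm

Q_s = Q / 3600 = 67.4 / 3600 = 0.0187222 kg/s
t_res = M / Q_s = 13.65 ÷ 0.0187222 = 729.08 s
Geometry in SI: D = 68.6 mm → 0.0686 m, h = 5.90 mm → 0.0059 m
Allowable rise: ΔT_a = T_lim − T_in = 296.4 − 214.3 = 82.1 K
γ̇_max² = ΔT_a·ρ·cp/(η·t_res) = 82.1·1198·2340/(2426·729.08) = 130.122 s⁻²
γ̇_max = sqrt(130.122) = 11.4071 s⁻¹
N_max = γ̇_max·h / (π·D) = 11.4071 · 0.0059 / (π · 0.0686) = 0.312286 rev/s = 18.7372 rpm

value=18.74 rpm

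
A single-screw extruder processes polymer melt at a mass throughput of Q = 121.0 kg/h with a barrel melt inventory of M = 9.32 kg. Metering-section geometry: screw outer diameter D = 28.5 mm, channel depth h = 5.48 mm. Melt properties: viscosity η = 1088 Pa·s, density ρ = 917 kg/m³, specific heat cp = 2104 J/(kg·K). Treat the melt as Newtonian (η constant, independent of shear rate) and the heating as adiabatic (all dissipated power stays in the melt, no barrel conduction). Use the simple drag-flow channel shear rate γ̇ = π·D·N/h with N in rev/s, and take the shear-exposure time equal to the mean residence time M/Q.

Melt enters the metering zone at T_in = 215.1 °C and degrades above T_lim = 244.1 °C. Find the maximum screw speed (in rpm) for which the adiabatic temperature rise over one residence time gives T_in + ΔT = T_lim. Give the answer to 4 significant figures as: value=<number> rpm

Convert throughput: Q = 121.0 kg/h = 121.0/3600 = 0.0336111 kg/s
t_res = M / Q_s = 9.32 ÷ 0.0336111 = 277.289 s
Convert to metres: D = 0.0285 m, h = 0.00548 m
ΔT_a = T_lim − T_in = 244.1 °C − 215.1 °C = 29 K
γ̇_max² = ΔT_a·ρ·cp / (η·t_res) = [29 × 917 × 2104] / [1088 × 277.289] = 185.46 s⁻²
γ̇_max = √185.46 = 13.6184 s⁻¹
Solve γ̇ = πDN/h for N: N_max = γ̇_max·h/(π·D) = 13.6184 × 0.00548 / (π × 0.0285) = 0.833511 rev/s = 50.0107 rpm

value=50.01 rpm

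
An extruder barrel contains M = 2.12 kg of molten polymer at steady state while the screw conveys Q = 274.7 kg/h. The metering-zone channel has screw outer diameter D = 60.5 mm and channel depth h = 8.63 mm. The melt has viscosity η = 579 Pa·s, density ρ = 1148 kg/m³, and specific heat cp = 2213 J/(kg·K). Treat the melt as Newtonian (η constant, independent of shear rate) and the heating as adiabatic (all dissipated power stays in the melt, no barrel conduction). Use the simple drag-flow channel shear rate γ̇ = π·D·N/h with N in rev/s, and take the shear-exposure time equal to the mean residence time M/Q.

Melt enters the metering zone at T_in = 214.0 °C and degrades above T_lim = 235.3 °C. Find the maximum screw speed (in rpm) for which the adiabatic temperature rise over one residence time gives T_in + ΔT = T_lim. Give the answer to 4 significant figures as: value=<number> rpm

Q_s = Q / 3600 = 274.7 / 3600 = 0.0763056 kg/s
Mean residence time: t_res = M/Q_s = 2.12 kg / 0.0763056 kg/s = 27.783 s
D = 60.5 mm = 0.0605 m;  h = 8.63 mm = 0.00863 m
Allowable rise: ΔT_a = T_lim − T_in = 235.3 − 214.0 = 21.3 K
γ̇_max² = ΔT_a·ρ·cp / (η·t_res) = [21.3 × 1148 × 2213] / [579 × 27.783] = 3363.91 s⁻²
γ̇_max = sqrt(3363.91) = 57.9992 s⁻¹
N_max = γ̇_max·h / (π·D) = 57.9992 · 0.00863 / (π · 0.0605) = 2.63347 rev/s = 158.008 rpm

value=158.0 rpm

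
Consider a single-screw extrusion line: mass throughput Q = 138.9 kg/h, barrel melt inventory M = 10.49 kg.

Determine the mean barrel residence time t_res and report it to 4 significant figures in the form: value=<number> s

Convert throughput: Q = 138.9 kg/h = 138.9/3600 = 0.0385833 kg/s
t_res = M / Q_s = 10.49 / 0.0385833 = 271.879 s

value=271.9 s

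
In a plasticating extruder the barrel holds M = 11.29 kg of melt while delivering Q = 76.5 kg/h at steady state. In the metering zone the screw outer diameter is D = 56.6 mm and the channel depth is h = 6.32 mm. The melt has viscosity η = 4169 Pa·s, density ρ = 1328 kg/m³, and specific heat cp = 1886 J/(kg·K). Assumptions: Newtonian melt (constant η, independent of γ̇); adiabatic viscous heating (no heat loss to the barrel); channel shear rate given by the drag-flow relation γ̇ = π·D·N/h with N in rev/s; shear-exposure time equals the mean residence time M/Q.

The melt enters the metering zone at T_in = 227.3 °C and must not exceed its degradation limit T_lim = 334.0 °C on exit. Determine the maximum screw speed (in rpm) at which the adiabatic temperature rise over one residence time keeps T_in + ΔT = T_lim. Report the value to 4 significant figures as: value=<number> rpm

Convert throughput: Q = 76.5 kg/h = 76.5/3600 = 0.02125 kg/s
t_res = M / Q_s = 11.29 / 0.02125 = 531.294 s
Geometry in SI: D = 56.6 mm → 0.0566 m, h = 6.32 mm → 0.00632 m
ΔT_a = T_lim − T_in = 334.0 − 227.3 = 106.7 K
γ̇_max² = ΔT_a·ρ·cp / (η·t_res) = [106.7 × 1328 × 1886] / [4169 × 531.294] = 120.653 s⁻²
Take the square root: γ̇_max = √(120.653) = 10.9842 s⁻¹
N_max = γ̇_max h / (πD) = 10.9842·0.00632/(π·0.0566) = 0.390409 rev/s → ×60 = 23.4245 rpm

value=23.42 rpm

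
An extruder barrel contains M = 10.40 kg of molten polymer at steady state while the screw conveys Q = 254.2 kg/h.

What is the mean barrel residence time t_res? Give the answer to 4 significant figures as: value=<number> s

value=147.3 s

Q_s = Q / 3600 = 254.2 / 3600 = 0.0706111 kg/s
Mean residence time: t_res = M/Q_s = 10.40 kg / 0.0706111 kg/s = 147.286 s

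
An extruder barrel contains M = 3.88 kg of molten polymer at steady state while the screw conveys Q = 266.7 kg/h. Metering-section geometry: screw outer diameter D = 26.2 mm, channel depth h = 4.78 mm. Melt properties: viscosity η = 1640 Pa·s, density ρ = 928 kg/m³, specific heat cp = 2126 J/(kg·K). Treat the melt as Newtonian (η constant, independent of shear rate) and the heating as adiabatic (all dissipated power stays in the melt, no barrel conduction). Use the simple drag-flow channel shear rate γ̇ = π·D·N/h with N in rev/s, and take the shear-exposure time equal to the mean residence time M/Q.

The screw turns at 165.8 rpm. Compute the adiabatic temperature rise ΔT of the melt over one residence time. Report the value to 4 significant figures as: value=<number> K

value=98.57 K

Q_s = Q / 3600 = 266.7 / 3600 = 0.0740833 kg/s
Mean residence time: t_res = M/Q_s = 3.88 kg / 0.0740833 kg/s = 52.3735 s
D = 26.2 mm = 0.0262 m;  h = 4.78 mm = 0.00478 m;  N = 165.8 rpm / 60 = 2.76333 rev/s
γ̇ = π D N / h = (π)(0.0262)(2.76333) / 0.00478 = 47.5835 s⁻¹
Adiabatic rise: ΔT = η γ̇² t_res / (ρ cp) = 1640·(47.5835)²·52.3735 / (928·2126) = 98.5728 K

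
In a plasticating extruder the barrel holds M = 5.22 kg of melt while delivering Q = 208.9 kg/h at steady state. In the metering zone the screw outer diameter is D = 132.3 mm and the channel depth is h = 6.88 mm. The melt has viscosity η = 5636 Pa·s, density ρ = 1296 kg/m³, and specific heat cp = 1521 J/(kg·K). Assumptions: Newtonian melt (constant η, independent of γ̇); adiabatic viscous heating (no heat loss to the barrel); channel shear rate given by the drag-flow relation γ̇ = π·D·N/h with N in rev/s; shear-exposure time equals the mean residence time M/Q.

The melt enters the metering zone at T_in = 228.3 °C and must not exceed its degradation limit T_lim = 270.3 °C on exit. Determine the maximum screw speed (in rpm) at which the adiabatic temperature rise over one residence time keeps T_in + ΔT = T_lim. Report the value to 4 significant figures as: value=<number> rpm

value=12.69 rpm

Convert throughput: Q = 208.9 kg/h = 208.9/3600 = 0.0580278 kg/s
t_res = M / Q_s = 5.22 / 0.0580278 = 89.9569 s
Convert to metres: D = 0.1323 m, h = 0.00688 m
Allowable rise: ΔT_a = T_lim − T_in = 270.3 − 228.3 = 42 K
γ̇_max² = ΔT_a·ρ·cp / (η·t_res) = [42 × 1296 × 1521] / [5636 × 89.9569] = 163.297 s⁻²
γ̇_max = sqrt(163.297) = 12.7788 s⁻¹
N_max = γ̇_max h / (πD) = 12.7788·0.00688/(π·0.1323) = 0.211528 rev/s → ×60 = 12.6917 rpm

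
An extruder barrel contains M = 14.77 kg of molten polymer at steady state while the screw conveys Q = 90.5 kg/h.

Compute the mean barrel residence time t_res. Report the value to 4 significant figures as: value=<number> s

Q_s = Q / 3600 = 90.5 / 3600 = 0.0251389 kg/s
t_res = M / Q_s = 14.77 / 0.0251389 = 587.536 s

value=587.5 s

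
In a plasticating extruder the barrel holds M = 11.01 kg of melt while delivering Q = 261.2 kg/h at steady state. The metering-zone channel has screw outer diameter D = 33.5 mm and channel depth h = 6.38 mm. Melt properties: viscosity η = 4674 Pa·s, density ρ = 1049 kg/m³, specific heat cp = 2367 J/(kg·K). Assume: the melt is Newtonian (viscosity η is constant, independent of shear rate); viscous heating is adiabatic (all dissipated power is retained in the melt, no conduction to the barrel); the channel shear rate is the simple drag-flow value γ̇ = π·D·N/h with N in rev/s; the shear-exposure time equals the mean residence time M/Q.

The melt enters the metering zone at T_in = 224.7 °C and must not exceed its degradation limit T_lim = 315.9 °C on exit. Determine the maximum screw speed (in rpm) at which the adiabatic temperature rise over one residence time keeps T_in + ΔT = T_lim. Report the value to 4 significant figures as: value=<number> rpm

Q_s = Q / 3600 = 261.2 / 3600 = 0.0725556 kg/s
Mean residence time: t_res = M/Q_s = 11.01 kg / 0.0725556 kg/s = 151.746 s
D = 33.5 mm = 0.0335 m;  h = 6.38 mm = 0.00638 m
ΔT_a = T_lim − T_in = 315.9 − 224.7 = 91.2 K
γ̇_max² = ΔT_a·ρ·cp / (η·t_res) = [91.2 × 1049 × 2367] / [4674 × 151.746] = 319.274 s⁻²
γ̇_max = sqrt(319.274) = 17.8682 s⁻¹
Solve γ̇ = πDN/h for N: N_max = γ̇_max·h/(π·D) = 17.8682 × 0.00638 / (π × 0.0335) = 1.0832 rev/s = 64.9918 rpm

value=64.99 rpm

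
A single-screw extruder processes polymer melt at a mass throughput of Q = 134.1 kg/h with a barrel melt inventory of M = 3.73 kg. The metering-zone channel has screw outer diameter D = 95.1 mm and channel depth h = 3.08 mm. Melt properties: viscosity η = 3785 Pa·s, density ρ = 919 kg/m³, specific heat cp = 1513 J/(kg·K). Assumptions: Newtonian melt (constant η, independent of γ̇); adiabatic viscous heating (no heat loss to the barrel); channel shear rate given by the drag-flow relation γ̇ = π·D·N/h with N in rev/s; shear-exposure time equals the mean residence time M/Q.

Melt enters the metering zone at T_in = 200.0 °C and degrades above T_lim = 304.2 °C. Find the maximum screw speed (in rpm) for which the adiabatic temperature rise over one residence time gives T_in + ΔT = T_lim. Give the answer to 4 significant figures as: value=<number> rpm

Q_s = Q / 3600 = 134.1 / 3600 = 0.03725 kg/s
t_res = M / Q_s = 3.73 / 0.03725 = 100.134 s
Convert to metres: D = 0.0951 m, h = 0.00308 m
ΔT_a = T_lim − T_in = 304.2 − 200.0 = 104.2 K
γ̇_max² = ΔT_a·ρ·cp / (η·t_res) = [104.2 × 919 × 1513] / [3785 × 100.134] = 382.273 s⁻²
γ̇_max = √382.273 = 19.5518 s⁻¹
N_max = γ̇_max h / (πD) = 19.5518·0.00308/(π·0.0951) = 0.201561 rev/s → ×60 = 12.0937 rpm

value=12.09 rpm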